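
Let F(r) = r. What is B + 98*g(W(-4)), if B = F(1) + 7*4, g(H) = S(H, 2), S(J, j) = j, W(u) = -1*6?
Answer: 225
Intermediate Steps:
W(u) = -6
g(H) = 2
B = 29 (B = 1 + 7*4 = 1 + 28 = 29)
B + 98*g(W(-4)) = 29 + 98*2 = 29 + 196 = 225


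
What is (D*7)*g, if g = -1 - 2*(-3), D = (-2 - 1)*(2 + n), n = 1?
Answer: -315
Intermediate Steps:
D = -9 (D = (-2 - 1)*(2 + 1) = -3*3 = -9)
g = 5 (g = -1 + 6 = 5)
(D*7)*g = -9*7*5 = -63*5 = -315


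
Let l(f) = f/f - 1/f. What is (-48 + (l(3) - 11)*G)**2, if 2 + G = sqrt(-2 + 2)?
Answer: 6724/9 ≈ 747.11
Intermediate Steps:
l(f) = 1 - 1/f
G = -2 (G = -2 + sqrt(-2 + 2) = -2 + sqrt(0) = -2 + 0 = -2)
(-48 + (l(3) - 11)*G)**2 = (-48 + ((-1 + 3)/3 - 11)*(-2))**2 = (-48 + ((1/3)*2 - 11)*(-2))**2 = (-48 + (2/3 - 11)*(-2))**2 = (-48 - 31/3*(-2))**2 = (-48 + 62/3)**2 = (-82/3)**2 = 6724/9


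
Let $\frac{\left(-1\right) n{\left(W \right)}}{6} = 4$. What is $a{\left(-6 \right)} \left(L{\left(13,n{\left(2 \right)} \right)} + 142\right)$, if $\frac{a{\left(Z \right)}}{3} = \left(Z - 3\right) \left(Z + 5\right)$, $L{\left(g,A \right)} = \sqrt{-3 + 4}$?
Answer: $3861$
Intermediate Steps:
$n{\left(W \right)} = -24$ ($n{\left(W \right)} = \left(-6\right) 4 = -24$)
$L{\left(g,A \right)} = 1$ ($L{\left(g,A \right)} = \sqrt{1} = 1$)
$a{\left(Z \right)} = 3 \left(-3 + Z\right) \left(5 + Z\right)$ ($a{\left(Z \right)} = 3 \left(Z - 3\right) \left(Z + 5\right) = 3 \left(-3 + Z\right) \left(5 + Z\right)$)
$a{\left(-6 \right)} \left(L{\left(13,n{\left(2 \right)} \right)} + 142\right) = \left(-45 + 3 \left(-6\right)^{2} + 6 \left(-6\right)\right) \left(1 + 142\right) = \left(-45 + 3 \cdot 36 - 36\right) 143 = \left(-45 + 108 - 36\right) 143 = 27 \cdot 143 = 3861$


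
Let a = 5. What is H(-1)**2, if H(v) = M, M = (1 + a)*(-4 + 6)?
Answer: 144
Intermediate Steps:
M = 12 (M = (1 + 5)*(-4 + 6) = 6*2 = 12)
H(v) = 12
H(-1)**2 = 12**2 = 144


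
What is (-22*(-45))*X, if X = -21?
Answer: -20790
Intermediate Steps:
(-22*(-45))*X = -22*(-45)*(-21) = 990*(-21) = -20790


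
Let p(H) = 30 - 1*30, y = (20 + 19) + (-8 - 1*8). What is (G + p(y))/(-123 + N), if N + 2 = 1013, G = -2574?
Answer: -429/148 ≈ -2.8986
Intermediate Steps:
y = 23 (y = 39 + (-8 - 8) = 39 - 16 = 23)
p(H) = 0 (p(H) = 30 - 30 = 0)
N = 1011 (N = -2 + 1013 = 1011)
(G + p(y))/(-123 + N) = (-2574 + 0)/(-123 + 1011) = -2574/888 = -2574*1/888 = -429/148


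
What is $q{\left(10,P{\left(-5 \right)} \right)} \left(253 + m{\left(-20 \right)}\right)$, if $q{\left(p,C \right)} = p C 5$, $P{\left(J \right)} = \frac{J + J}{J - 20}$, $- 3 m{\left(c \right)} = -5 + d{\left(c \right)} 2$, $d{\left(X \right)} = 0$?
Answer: $\frac{15280}{3} \approx 5093.3$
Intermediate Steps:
$m{\left(c \right)} = \frac{5}{3}$ ($m{\left(c \right)} = - \frac{-5 + 0 \cdot 2}{3} = - \frac{-5 + 0}{3} = \left(- \frac{1}{3}\right) \left(-5\right) = \frac{5}{3}$)
$P{\left(J \right)} = \frac{2 J}{-20 + J}$ ($P{\left(J \right)} = \frac{2 J}{J - 20} = \frac{2 J}{-20 + J}$)
$q{\left(p,C \right)} = 5 C p$ ($q{\left(p,C \right)} = C p 5 = 5 C p$)
$q{\left(10,P{\left(-5 \right)} \right)} \left(253 + m{\left(-20 \right)}\right) = 5 \cdot 2 \left(-5\right) \frac{1}{-20 - 5} \cdot 10 \left(253 + \frac{5}{3}\right) = 5 \cdot 2 \left(-5\right) \frac{1}{-25} \cdot 10 \cdot \frac{764}{3} = 5 \cdot 2 \left(-5\right) \left(- \frac{1}{25}\right) 10 \cdot \frac{764}{3} = 5 \cdot \frac{2}{5} \cdot 10 \cdot \frac{764}{3} = 20 \cdot \frac{764}{3} = \frac{15280}{3}$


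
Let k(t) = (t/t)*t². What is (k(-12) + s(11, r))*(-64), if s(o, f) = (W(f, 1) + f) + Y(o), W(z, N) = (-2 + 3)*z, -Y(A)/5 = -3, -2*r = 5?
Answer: -9856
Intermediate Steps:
r = -5/2 (r = -½*5 = -5/2 ≈ -2.5000)
Y(A) = 15 (Y(A) = -5*(-3) = 15)
W(z, N) = z (W(z, N) = 1*z = z)
s(o, f) = 15 + 2*f (s(o, f) = (f + f) + 15 = 2*f + 15 = 15 + 2*f)
k(t) = t² (k(t) = 1*t² = t²)
(k(-12) + s(11, r))*(-64) = ((-12)² + (15 + 2*(-5/2)))*(-64) = (144 + (15 - 5))*(-64) = (144 + 10)*(-64) = 154*(-64) = -9856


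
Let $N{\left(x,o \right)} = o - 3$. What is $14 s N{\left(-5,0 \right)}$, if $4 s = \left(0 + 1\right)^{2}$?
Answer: $- \frac{21}{2} \approx -10.5$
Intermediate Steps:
$N{\left(x,o \right)} = -3 + o$
$s = \frac{1}{4}$ ($s = \frac{\left(0 + 1\right)^{2}}{4} = \frac{1^{2}}{4} = \frac{1}{4} \cdot 1 = \frac{1}{4} \approx 0.25$)
$14 s N{\left(-5,0 \right)} = 14 \cdot \frac{1}{4} \left(-3 + 0\right) = \frac{7}{2} \left(-3\right) = - \frac{21}{2}$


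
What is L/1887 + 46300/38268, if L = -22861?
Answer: -65623054/6017643 ≈ -10.905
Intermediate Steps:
L/1887 + 46300/38268 = -22861/1887 + 46300/38268 = -22861*1/1887 + 46300*(1/38268) = -22861/1887 + 11575/9567 = -65623054/6017643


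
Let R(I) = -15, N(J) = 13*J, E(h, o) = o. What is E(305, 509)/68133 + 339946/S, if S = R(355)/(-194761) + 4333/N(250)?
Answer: 14660636196146733467/57500720189679 ≈ 2.5496e+5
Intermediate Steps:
S = 843948163/632973250 (S = -15/(-194761) + 4333/((13*250)) = -15*(-1/194761) + 4333/3250 = 15/194761 + 4333*(1/3250) = 15/194761 + 4333/3250 = 843948163/632973250 ≈ 1.3333)
E(305, 509)/68133 + 339946/S = 509/68133 + 339946/(843948163/632973250) = 509*(1/68133) + 339946*(632973250/843948163) = 509/68133 + 215176724444500/843948163 = 14660636196146733467/57500720189679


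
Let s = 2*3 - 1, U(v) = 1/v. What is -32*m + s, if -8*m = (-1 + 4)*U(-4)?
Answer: 2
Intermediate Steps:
s = 5 (s = 6 - 1 = 5)
m = 3/32 (m = -(-1 + 4)/(8*(-4)) = -3*(-1)/(8*4) = -⅛*(-¾) = 3/32 ≈ 0.093750)
-32*m + s = -32*3/32 + 5 = -3 + 5 = 2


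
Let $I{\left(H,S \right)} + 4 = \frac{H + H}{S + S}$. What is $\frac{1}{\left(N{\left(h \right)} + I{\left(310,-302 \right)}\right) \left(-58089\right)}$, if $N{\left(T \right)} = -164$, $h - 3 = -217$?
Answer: $\frac{151}{1482605547} \approx 1.0185 \cdot 10^{-7}$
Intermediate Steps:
$h = -214$ ($h = 3 - 217 = -214$)
$I{\left(H,S \right)} = -4 + \frac{H}{S}$ ($I{\left(H,S \right)} = -4 + \frac{H + H}{S + S} = -4 + \frac{2 H}{2 S} = -4 + 2 H \frac{1}{2 S} = -4 + \frac{H}{S}$)
$\frac{1}{\left(N{\left(h \right)} + I{\left(310,-302 \right)}\right) \left(-58089\right)} = \frac{1}{\left(-164 - \left(4 - \frac{310}{-302}\right)\right) \left(-58089\right)} = \frac{1}{-164 + \left(-4 + 310 \left(- \frac{1}{302}\right)\right)} \left(- \frac{1}{58089}\right) = \frac{1}{-164 - \frac{759}{151}} \left(- \frac{1}{58089}\right) = \frac{1}{- \frac{25523}{151}} \left(- \frac{1}{58089}\right) = \left(- \frac{151}{25523}\right) \left(- \frac{1}{58089}\right) = \frac{151}{1482605547}$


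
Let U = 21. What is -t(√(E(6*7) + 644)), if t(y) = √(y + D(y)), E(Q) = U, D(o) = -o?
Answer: 0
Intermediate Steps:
E(Q) = 21
t(y) = 0 (t(y) = √(y - y) = √0 = 0)
-t(√(E(6*7) + 644)) = -1*0 = 0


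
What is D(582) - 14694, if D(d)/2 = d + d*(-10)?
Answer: -25170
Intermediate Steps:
D(d) = -18*d (D(d) = 2*(d + d*(-10)) = 2*(d - 10*d) = 2*(-9*d) = -18*d)
D(582) - 14694 = -18*582 - 14694 = -10476 - 14694 = -25170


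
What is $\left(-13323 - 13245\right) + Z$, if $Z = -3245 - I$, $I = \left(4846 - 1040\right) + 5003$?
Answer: $-38622$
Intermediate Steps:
$I = 8809$ ($I = 3806 + 5003 = 8809$)
$Z = -12054$ ($Z = -3245 - 8809 = -12054$)
$\left(-13323 - 13245\right) + Z = \left(-13323 - 13245\right) - 12054 = -26568 - 12054 = -38622$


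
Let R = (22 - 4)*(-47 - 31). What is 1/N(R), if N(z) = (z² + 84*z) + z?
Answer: 1/1851876 ≈ 5.3999e-7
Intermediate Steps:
R = -1404 (R = 18*(-78) = -1404)
N(z) = z² + 85*z
1/N(R) = 1/(-1404*(85 - 1404)) = 1/(-1404*(-1319)) = 1/1851876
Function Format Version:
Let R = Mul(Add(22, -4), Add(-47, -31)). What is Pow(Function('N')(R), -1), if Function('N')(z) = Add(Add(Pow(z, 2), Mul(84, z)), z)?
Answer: Rational(1, 1851876) ≈ 5.3999e-7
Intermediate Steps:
R = -1404 (R = Mul(18, -78) = -1404)
Function('N')(z) = Add(Pow(z, 2), Mul(85, z))
Pow(Function('N')(R), -1) = Pow(Mul(-1404, Add(85, -1404)), -1) = Pow(Mul(-1404, -1319), -1) = Pow(1851876, -1) = Rational(1, 1851876)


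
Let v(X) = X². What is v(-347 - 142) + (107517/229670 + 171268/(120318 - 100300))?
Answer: 549704214679063/2298767030 ≈ 2.3913e+5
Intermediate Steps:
v(-347 - 142) + (107517/229670 + 171268/(120318 - 100300)) = (-347 - 142)² + (107517/229670 + 171268/(120318 - 100300)) = (-489)² + (107517*(1/229670) + 171268/20018) = 239121 + (107517/229670 + 171268*(1/20018)) = 239121 + (107517/229670 + 85634/10009) = 239121 + 20743698433/2298767030 = 549704214679063/2298767030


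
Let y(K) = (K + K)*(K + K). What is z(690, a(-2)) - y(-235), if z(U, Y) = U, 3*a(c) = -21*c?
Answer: -220210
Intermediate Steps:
a(c) = -7*c (a(c) = (-21*c)/3 = -7*c)
y(K) = 4*K² (y(K) = (2*K)*(2*K) = 4*K²)
z(690, a(-2)) - y(-235) = 690 - 4*(-235)² = 690 - 4*55225 = 690 - 1*220900 = 690 - 220900 = -220210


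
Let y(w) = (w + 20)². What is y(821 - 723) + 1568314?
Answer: 1582238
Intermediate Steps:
y(w) = (20 + w)²
y(821 - 723) + 1568314 = (20 + (821 - 723))² + 1568314 = (20 + 98)² + 1568314 = 118² + 1568314 = 13924 + 1568314 = 1582238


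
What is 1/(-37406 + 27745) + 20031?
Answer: 193519490/9661 ≈ 20031.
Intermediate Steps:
1/(-37406 + 27745) + 20031 = 1/(-9661) + 20031 = -1/9661 + 20031 = 193519490/9661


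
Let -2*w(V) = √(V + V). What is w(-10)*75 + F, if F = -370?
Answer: -370 - 75*I*√5 ≈ -370.0 - 167.71*I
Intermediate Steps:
w(V) = -√2*√V/2 (w(V) = -√(V + V)/2 = -√2*√V/2)
w(-10)*75 + F = -√2*√(-10)/2*75 - 370 = -√2*I*√10/2*75 - 370 = -I*√5*75 - 370 = -75*I*√5 - 370 = -370 - 75*I*√5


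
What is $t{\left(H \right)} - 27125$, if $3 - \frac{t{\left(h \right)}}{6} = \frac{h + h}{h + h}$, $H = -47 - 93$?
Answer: $-27113$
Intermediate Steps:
$H = -140$
$t{\left(h \right)} = 12$ ($t{\left(h \right)} = 18 - 6 \frac{h + h}{h + h} = 18 - 6 \frac{2 h}{2 h} = 18 - 6 \cdot 2 h \frac{1}{2 h} = 18 - 6 = 12$)
$t{\left(H \right)} - 27125 = 12 - 27125 = -27113$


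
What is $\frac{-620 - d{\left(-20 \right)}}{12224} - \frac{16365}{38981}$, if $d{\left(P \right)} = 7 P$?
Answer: $- \frac{6836145}{14890742} \approx -0.45909$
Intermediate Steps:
$\frac{-620 - d{\left(-20 \right)}}{12224} - \frac{16365}{38981} = \frac{-620 - 7 \left(-20\right)}{12224} - \frac{16365}{38981} = \left(-620 - -140\right) \frac{1}{12224} - \frac{16365}{38981} = \left(-620 + 140\right) \frac{1}{12224} - \frac{16365}{38981} = \left(-480\right) \frac{1}{12224} - \frac{16365}{38981} = - \frac{15}{382} - \frac{16365}{38981} = - \frac{6836145}{14890742}$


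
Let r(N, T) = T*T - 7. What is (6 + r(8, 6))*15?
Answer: 525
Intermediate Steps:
r(N, T) = -7 + T**2 (r(N, T) = T**2 - 7 = -7 + T**2)
(6 + r(8, 6))*15 = (6 + (-7 + 6**2))*15 = (6 + (-7 + 36))*15 = (6 + 29)*15 = 35*15 = 525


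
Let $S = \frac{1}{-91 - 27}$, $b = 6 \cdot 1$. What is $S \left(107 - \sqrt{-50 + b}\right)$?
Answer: $- \frac{107}{118} + \frac{i \sqrt{11}}{59} \approx -0.90678 + 0.056214 i$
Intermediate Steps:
$b = 6$
$S = - \frac{1}{118}$ ($S = \frac{1}{-118} = - \frac{1}{118} \approx -0.0084746$)
$S \left(107 - \sqrt{-50 + b}\right) = - \frac{107 - \sqrt{-50 + 6}}{118} = - \frac{107 - \sqrt{-44}}{118} = - \frac{107 - 2 i \sqrt{11}}{118} = - \frac{107}{118} + \frac{i \sqrt{11}}{59}$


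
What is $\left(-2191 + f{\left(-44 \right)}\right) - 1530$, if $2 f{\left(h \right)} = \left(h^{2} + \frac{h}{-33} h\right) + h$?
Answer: $- \frac{8413}{3} \approx -2804.3$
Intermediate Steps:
$f{\left(h \right)} = \frac{h}{2} + \frac{16 h^{2}}{33}$ ($f{\left(h \right)} = \frac{\left(h^{2} + \frac{h}{-33} h\right) + h}{2} = \frac{\left(h^{2} + h \left(- \frac{1}{33}\right) h\right) + h}{2} = \frac{\left(h^{2} + - \frac{h}{33} h\right) + h}{2} = \frac{\left(h^{2} - \frac{h^{2}}{33}\right) + h}{2} = \frac{\frac{32 h^{2}}{33} + h}{2} = \frac{h + \frac{32 h^{2}}{33}}{2} = \frac{h}{2} + \frac{16 h^{2}}{33}$)
$\left(-2191 + f{\left(-44 \right)}\right) - 1530 = \left(-2191 + \frac{1}{66} \left(-44\right) \left(33 + 32 \left(-44\right)\right)\right) - 1530 = \left(-2191 + \frac{1}{66} \left(-44\right) \left(33 - 1408\right)\right) - 1530 = \left(-2191 + \frac{1}{66} \left(-44\right) \left(-1375\right)\right) - 1530 = \left(-2191 + \frac{2750}{3}\right) - 1530 = - \frac{3823}{3} - 1530 = - \frac{8413}{3}$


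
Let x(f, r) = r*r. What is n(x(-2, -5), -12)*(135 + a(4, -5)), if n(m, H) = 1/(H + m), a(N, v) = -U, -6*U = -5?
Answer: 805/78 ≈ 10.321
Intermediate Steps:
x(f, r) = r**2
U = 5/6 (U = -1/6*(-5) = 5/6 ≈ 0.83333)
a(N, v) = -5/6 (a(N, v) = -1*5/6 = -5/6)
n(x(-2, -5), -12)*(135 + a(4, -5)) = (135 - 5/6)/(-12 + (-5)**2) = (805/6)/(-12 + 25) = (805/6)/13 = (1/13)*(805/6) = 805/78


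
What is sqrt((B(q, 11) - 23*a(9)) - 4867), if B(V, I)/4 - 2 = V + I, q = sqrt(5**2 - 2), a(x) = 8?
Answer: sqrt(-4999 + 4*sqrt(23)) ≈ 70.568*I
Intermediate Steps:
q = sqrt(23) (q = sqrt(25 - 2) = sqrt(23) ≈ 4.7958)
B(V, I) = 8 + 4*I + 4*V (B(V, I) = 8 + 4*(V + I) = 8 + 4*(I + V) = 8 + (4*I + 4*V) = 8 + 4*I + 4*V)
sqrt((B(q, 11) - 23*a(9)) - 4867) = sqrt(((8 + 4*11 + 4*sqrt(23)) - 23*8) - 4867) = sqrt(((8 + 44 + 4*sqrt(23)) - 184) - 4867) = sqrt(((52 + 4*sqrt(23)) - 184) - 4867) = sqrt((-132 + 4*sqrt(23)) - 4867) = sqrt(-4999 + 4*sqrt(23))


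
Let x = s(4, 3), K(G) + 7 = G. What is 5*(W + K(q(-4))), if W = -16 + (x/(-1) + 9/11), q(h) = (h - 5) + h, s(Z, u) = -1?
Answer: -1880/11 ≈ -170.91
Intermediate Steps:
q(h) = -5 + 2*h (q(h) = (-5 + h) + h = -5 + 2*h)
K(G) = -7 + G
x = -1
W = -156/11 (W = -16 + (-1/(-1) + 9/11) = -16 + (-1*(-1) + 9*(1/11)) = -16 + (1 + 9/11) = -16 + 20/11 = -156/11 ≈ -14.182)
5*(W + K(q(-4))) = 5*(-156/11 + (-7 + (-5 + 2*(-4)))) = 5*(-156/11 + (-7 + (-5 - 8))) = 5*(-156/11 + (-7 - 13)) = 5*(-156/11 - 20) = 5*(-376/11) = -1880/11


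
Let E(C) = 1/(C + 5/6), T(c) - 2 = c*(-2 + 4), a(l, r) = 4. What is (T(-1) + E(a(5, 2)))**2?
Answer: 36/841 ≈ 0.042806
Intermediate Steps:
T(c) = 2 + 2*c (T(c) = 2 + c*(-2 + 4) = 2 + c*2 = 2 + 2*c)
E(C) = 1/(5/6 + C) (E(C) = 1/(C + 5*(1/6)) = 1/(C + 5/6) = 1/(5/6 + C))
(T(-1) + E(a(5, 2)))**2 = ((2 + 2*(-1)) + 6/(5 + 6*4))**2 = ((2 - 2) + 6/(5 + 24))**2 = (0 + 6/29)**2 = (6/29)**2 = 36/841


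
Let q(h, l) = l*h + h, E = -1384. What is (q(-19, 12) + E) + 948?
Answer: -683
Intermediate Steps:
q(h, l) = h + h*l (q(h, l) = h*l + h = h + h*l)
(q(-19, 12) + E) + 948 = (-19*(1 + 12) - 1384) + 948 = (-19*13 - 1384) + 948 = (-247 - 1384) + 948 = -1631 + 948 = -683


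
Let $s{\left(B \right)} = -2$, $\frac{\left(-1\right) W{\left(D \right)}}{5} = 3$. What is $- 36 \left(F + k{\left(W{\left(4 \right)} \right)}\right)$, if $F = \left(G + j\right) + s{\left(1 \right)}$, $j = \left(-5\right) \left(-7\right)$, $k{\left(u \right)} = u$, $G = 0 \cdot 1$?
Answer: $-648$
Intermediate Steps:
$G = 0$
$W{\left(D \right)} = -15$ ($W{\left(D \right)} = \left(-5\right) 3 = -15$)
$j = 35$
$F = 33$ ($F = \left(0 + 35\right) - 2 = 35 - 2 = 33$)
$- 36 \left(F + k{\left(W{\left(4 \right)} \right)}\right) = - 36 \left(33 - 15\right) = \left(-36\right) 18 = -648$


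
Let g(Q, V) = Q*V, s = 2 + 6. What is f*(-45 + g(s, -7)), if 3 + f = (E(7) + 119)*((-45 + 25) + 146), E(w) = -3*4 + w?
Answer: -1450461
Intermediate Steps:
E(w) = -12 + w
s = 8
f = 14361 (f = -3 + ((-12 + 7) + 119)*((-45 + 25) + 146) = -3 + (-5 + 119)*(-20 + 146) = -3 + 114*126 = -3 + 14364 = 14361)
f*(-45 + g(s, -7)) = 14361*(-45 + 8*(-7)) = 14361*(-45 - 56) = 14361*(-101) = -1450461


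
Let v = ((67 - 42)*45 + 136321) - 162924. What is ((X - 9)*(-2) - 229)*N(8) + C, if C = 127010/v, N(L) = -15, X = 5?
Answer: 42166280/12739 ≈ 3310.0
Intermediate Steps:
v = -25478 (v = (25*45 + 136321) - 162924 = (1125 + 136321) - 162924 = 137446 - 162924 = -25478)
C = -63505/12739 (C = 127010/(-25478) = 127010*(-1/25478) = -63505/12739 ≈ -4.9851)
((X - 9)*(-2) - 229)*N(8) + C = ((5 - 9)*(-2) - 229)*(-15) - 63505/12739 = (-4*(-2) - 229)*(-15) - 63505/12739 = (8 - 229)*(-15) - 63505/12739 = -221*(-15) - 63505/12739 = 3315 - 63505/12739 = 42166280/12739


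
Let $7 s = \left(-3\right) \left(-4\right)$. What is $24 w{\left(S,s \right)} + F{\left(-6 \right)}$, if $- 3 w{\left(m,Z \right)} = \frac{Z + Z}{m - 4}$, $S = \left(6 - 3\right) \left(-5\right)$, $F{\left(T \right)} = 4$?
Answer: $\frac{724}{133} \approx 5.4436$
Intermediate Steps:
$s = \frac{12}{7}$ ($s = \frac{\left(-3\right) \left(-4\right)}{7} = \frac{1}{7} \cdot 12 = \frac{12}{7} \approx 1.7143$)
$S = -15$ ($S = 3 \left(-5\right) = -15$)
$w{\left(m,Z \right)} = - \frac{2 Z}{3 \left(-4 + m\right)}$ ($w{\left(m,Z \right)} = - \frac{\left(Z + Z\right) \frac{1}{m - 4}}{3} = - \frac{2 Z \frac{1}{-4 + m}}{3} = - \frac{2 Z}{3 \left(-4 + m\right)}$)
$24 w{\left(S,s \right)} + F{\left(-6 \right)} = 24 \left(\left(-2\right) \frac{12}{7} \frac{1}{-12 + 3 \left(-15\right)}\right) + 4 = 24 \left(\left(-2\right) \frac{12}{7} \frac{1}{-12 - 45}\right) + 4 = 24 \left(\left(-2\right) \frac{12}{7} \frac{1}{-57}\right) + 4 = 24 \left(\left(-2\right) \frac{12}{7} \left(- \frac{1}{57}\right)\right) + 4 = 24 \cdot \frac{8}{133} + 4 = \frac{192}{133} + 4 = \frac{724}{133}$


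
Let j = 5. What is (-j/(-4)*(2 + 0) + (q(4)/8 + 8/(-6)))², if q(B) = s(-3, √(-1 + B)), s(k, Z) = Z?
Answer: 811/576 + 7*√3/24 ≈ 1.9132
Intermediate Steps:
q(B) = √(-1 + B)
(-j/(-4)*(2 + 0) + (q(4)/8 + 8/(-6)))² = (-5/(-4)*(2 + 0) + (√(-1 + 4)/8 + 8/(-6)))² = (-5*(-¼)*2 + (√3*(⅛) + 8*(-⅙)))² = (-(-5)*2/4 + (√3/8 - 4/3))² = (-1*(-5/2) + (-4/3 + √3/8))² = (5/2 + (-4/3 + √3/8))² = (7/6 + √3/8)²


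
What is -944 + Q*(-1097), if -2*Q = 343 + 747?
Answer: 596921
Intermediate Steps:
Q = -545 (Q = -(343 + 747)/2 = -1/2*1090 = -545)
-944 + Q*(-1097) = -944 - 545*(-1097) = -944 + 597865 = 596921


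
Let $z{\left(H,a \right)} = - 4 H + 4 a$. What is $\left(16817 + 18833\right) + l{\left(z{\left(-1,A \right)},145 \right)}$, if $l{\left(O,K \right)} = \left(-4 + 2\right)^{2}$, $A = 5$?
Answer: $35654$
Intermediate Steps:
$l{\left(O,K \right)} = 4$ ($l{\left(O,K \right)} = \left(-2\right)^{2} = 4$)
$\left(16817 + 18833\right) + l{\left(z{\left(-1,A \right)},145 \right)} = \left(16817 + 18833\right) + 4 = 35650 + 4 = 35654$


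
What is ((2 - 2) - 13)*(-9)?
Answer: 117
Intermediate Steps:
((2 - 2) - 13)*(-9) = (0 - 13)*(-9) = -13*(-9) = 117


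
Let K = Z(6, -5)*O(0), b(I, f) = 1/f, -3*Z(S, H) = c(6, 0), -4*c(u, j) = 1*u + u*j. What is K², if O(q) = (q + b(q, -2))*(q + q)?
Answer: 0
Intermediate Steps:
c(u, j) = -u/4 - j*u/4 (c(u, j) = -(1*u + u*j)/4 = -(u + j*u)/4 = -u/4 - j*u/4)
Z(S, H) = ½ (Z(S, H) = -(-1)*6*(1 + 0)/12 = -(-1)*6/12 = -⅓*(-3/2) = ½)
b(I, f) = 1/f
O(q) = 2*q*(-½ + q) (O(q) = (q + 1/(-2))*(q + q) = (q - ½)*(2*q) = (-½ + q)*(2*q) = 2*q*(-½ + q))
K = 0 (K = (0*(-1 + 2*0))/2 = (0*(-1 + 0))/2 = (0*(-1))/2 = (½)*0 = 0)
K² = 0² = 0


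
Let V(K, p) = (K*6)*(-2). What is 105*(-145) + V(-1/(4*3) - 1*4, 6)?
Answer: -15176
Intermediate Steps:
V(K, p) = -12*K (V(K, p) = (6*K)*(-2) = -12*K)
105*(-145) + V(-1/(4*3) - 1*4, 6) = 105*(-145) - 12*(-1/(4*3) - 1*4) = -15225 - 12*(-1/12 - 4) = -15225 - 12*(-49/12) = -15225 + 49 = -15176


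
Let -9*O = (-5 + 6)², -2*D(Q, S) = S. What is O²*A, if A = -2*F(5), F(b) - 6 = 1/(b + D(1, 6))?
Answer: -13/81 ≈ -0.16049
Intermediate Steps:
D(Q, S) = -S/2
O = -⅑ (O = -(-5 + 6)²/9 = -⅑*1² = -⅑*1 = -⅑ ≈ -0.11111)
F(b) = 6 + 1/(-3 + b) (F(b) = 6 + 1/(b - ½*6) = 6 + 1/(b - 3) = 6 + 1/(-3 + b))
A = -13 (A = -2*(-17 + 6*5)/(-3 + 5) = -2*(-17 + 30)/2 = -13 ≈ -13.000)
O²*A = (-⅑)²*(-13) = (1/81)*(-13) = -13/81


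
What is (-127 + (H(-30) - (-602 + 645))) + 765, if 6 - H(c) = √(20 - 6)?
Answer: 601 - √14 ≈ 597.26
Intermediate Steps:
H(c) = 6 - √14 (H(c) = 6 - √(20 - 6) = 6 - √14)
(-127 + (H(-30) - (-602 + 645))) + 765 = (-127 + ((6 - √14) - (-602 + 645))) + 765 = (-127 + ((6 - √14) - 1*43)) + 765 = (-127 + ((6 - √14) - 43)) + 765 = (-127 + (-37 - √14)) + 765 = (-164 - √14) + 765 = 601 - √14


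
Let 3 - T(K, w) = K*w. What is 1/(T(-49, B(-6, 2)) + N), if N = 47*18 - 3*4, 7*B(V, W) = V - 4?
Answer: 1/767 ≈ 0.0013038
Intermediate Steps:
B(V, W) = -4/7 + V/7 (B(V, W) = (V - 4)/7 = (-4 + V)/7 = -4/7 + V/7)
T(K, w) = 3 - K*w
N = 834 (N = 846 - 12 = 834)
1/(T(-49, B(-6, 2)) + N) = 1/((3 - 1*(-49)*(-4/7 + (1/7)*(-6))) + 834) = 1/((3 - 1*(-49)*(-4/7 - 6/7)) + 834) = 1/((3 - 1*(-49)*(-10/7)) + 834) = 1/((3 - 70) + 834) = 1/(-67 + 834) = 1/767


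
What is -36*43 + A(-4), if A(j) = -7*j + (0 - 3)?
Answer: -1523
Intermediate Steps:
A(j) = -3 - 7*j (A(j) = -7*j - 3 = -3 - 7*j)
-36*43 + A(-4) = -36*43 + (-3 - 7*(-4)) = -1548 + (-3 + 28) = -1548 + 25 = -1523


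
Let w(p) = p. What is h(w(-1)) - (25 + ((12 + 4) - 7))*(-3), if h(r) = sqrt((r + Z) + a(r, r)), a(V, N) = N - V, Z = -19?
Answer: 102 + 2*I*sqrt(5) ≈ 102.0 + 4.4721*I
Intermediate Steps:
h(r) = sqrt(-19 + r) (h(r) = sqrt((r - 19) + (r - r)) = sqrt((-19 + r) + 0) = sqrt(-19 + r))
h(w(-1)) - (25 + ((12 + 4) - 7))*(-3) = sqrt(-19 - 1) - (25 + ((12 + 4) - 7))*(-3) = sqrt(-20) - (25 + (16 - 7))*(-3) = 2*I*sqrt(5) - (25 + 9)*(-3) = 2*I*sqrt(5) - 34*(-3) = 2*I*sqrt(5) - 1*(-102) = 2*I*sqrt(5) + 102 = 102 + 2*I*sqrt(5)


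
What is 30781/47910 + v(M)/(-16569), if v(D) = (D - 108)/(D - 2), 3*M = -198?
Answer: 160520232/249906545 ≈ 0.64232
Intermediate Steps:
M = -66 (M = (1/3)*(-198) = -66)
v(D) = (-108 + D)/(-2 + D)
30781/47910 + v(M)/(-16569) = 30781/47910 + ((-108 - 66)/(-2 - 66))/(-16569) = 30781*(1/47910) + (-174/(-68))*(-1/16569) = 30781/47910 - 1/68*(-174)*(-1/16569) = 30781/47910 + (87/34)*(-1/16569) = 30781/47910 - 29/187782 = 160520232/249906545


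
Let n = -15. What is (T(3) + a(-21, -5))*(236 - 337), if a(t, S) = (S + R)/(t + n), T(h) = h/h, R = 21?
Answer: -505/9 ≈ -56.111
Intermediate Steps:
T(h) = 1
a(t, S) = (21 + S)/(-15 + t) (a(t, S) = (S + 21)/(t - 15) = (21 + S)/(-15 + t))
(T(3) + a(-21, -5))*(236 - 337) = (1 + (21 - 5)/(-15 - 21))*(236 - 337) = (1 + 16/(-36))*(-101) = (1 - 1/36*16)*(-101) = (1 - 4/9)*(-101) = (5/9)*(-101) = -505/9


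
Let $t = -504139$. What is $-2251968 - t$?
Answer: $-1747829$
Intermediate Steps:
$-2251968 - t = -2251968 - -504139 = -2251968 + 504139 = -1747829$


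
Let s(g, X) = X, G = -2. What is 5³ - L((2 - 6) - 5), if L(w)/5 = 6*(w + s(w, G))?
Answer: 455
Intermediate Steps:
L(w) = -60 + 30*w (L(w) = 5*(6*(w - 2)) = 5*(6*(-2 + w)) = 5*(-12 + 6*w) = -60 + 30*w)
5³ - L((2 - 6) - 5) = 5³ - (-60 + 30*((2 - 6) - 5)) = 125 - (-60 + 30*(-4 - 5)) = 125 - (-60 + 30*(-9)) = 125 - (-60 - 270) = 125 - 1*(-330) = 125 + 330 = 455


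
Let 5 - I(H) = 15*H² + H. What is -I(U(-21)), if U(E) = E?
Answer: 6589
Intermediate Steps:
I(H) = 5 - H - 15*H² (I(H) = 5 - (15*H² + H) = 5 - (H + 15*H²) = 5 + (-H - 15*H²) = 5 - H - 15*H²)
-I(U(-21)) = -(5 - 1*(-21) - 15*(-21)²) = -(5 + 21 - 15*441) = -(5 + 21 - 6615) = -1*(-6589) = 6589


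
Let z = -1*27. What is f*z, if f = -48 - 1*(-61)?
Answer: -351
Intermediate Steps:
f = 13 (f = -48 + 61 = 13)
z = -27
f*z = 13*(-27) = -351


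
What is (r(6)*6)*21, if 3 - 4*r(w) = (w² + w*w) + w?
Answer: -4725/2 ≈ -2362.5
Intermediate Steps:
r(w) = ¾ - w²/2 - w/4 (r(w) = ¾ - ((w² + w*w) + w)/4 = ¾ - ((w² + w²) + w)/4 = ¾ - (2*w² + w)/4 = ¾ - (w + 2*w²)/4 = ¾ + (-w²/2 - w/4) = ¾ - w²/2 - w/4)
(r(6)*6)*21 = ((¾ - ½*6² - ¼*6)*6)*21 = ((¾ - ½*36 - 3/2)*6)*21 = ((¾ - 18 - 3/2)*6)*21 = -75/4*6*21 = -225/2*21 = -4725/2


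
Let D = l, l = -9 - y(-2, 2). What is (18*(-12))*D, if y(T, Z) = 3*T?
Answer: 648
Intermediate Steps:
l = -3 (l = -9 - 3*(-2) = -9 - 1*(-6) = -9 + 6 = -3)
D = -3
(18*(-12))*D = (18*(-12))*(-3) = -216*(-3) = 648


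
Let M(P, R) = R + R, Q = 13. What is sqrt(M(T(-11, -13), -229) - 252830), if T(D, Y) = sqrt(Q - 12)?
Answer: 2*I*sqrt(63322) ≈ 503.28*I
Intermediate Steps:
T(D, Y) = 1 (T(D, Y) = sqrt(13 - 12) = sqrt(1) = 1)
M(P, R) = 2*R
sqrt(M(T(-11, -13), -229) - 252830) = sqrt(2*(-229) - 252830) = sqrt(-458 - 252830) = sqrt(-253288) = 2*I*sqrt(63322)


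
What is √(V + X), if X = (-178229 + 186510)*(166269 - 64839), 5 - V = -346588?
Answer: √840288423 ≈ 28988.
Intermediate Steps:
V = 346593 (V = 5 - 1*(-346588) = 5 + 346588 = 346593)
X = 839941830 (X = 8281*101430 = 839941830)
√(V + X) = √(346593 + 839941830) = √840288423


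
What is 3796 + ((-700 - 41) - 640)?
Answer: 2415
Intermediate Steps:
3796 + ((-700 - 41) - 640) = 3796 + (-741 - 640) = 3796 - 1381 = 2415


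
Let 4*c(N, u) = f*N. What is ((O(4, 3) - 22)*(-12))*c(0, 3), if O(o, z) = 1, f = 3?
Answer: 0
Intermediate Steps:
c(N, u) = 3*N/4 (c(N, u) = (3*N)/4 = 3*N/4)
((O(4, 3) - 22)*(-12))*c(0, 3) = ((1 - 22)*(-12))*((¾)*0) = -21*(-12)*0 = 252*0 = 0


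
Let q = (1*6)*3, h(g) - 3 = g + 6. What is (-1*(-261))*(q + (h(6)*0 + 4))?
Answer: 5742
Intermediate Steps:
h(g) = 9 + g (h(g) = 3 + (g + 6) = 3 + (6 + g) = 9 + g)
q = 18 (q = 6*3 = 18)
(-1*(-261))*(q + (h(6)*0 + 4)) = (-1*(-261))*(18 + ((9 + 6)*0 + 4)) = 261*(18 + (15*0 + 4)) = 261*(18 + (0 + 4)) = 261*(18 + 4) = 261*22 = 5742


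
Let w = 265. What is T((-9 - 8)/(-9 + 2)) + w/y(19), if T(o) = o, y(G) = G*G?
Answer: 7992/2527 ≈ 3.1626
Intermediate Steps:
y(G) = G²
T((-9 - 8)/(-9 + 2)) + w/y(19) = (-9 - 8)/(-9 + 2) + 265/(19²) = -17/(-7) + 265/361 = -17*(-⅐) + 265*(1/361) = 17/7 + 265/361 = 7992/2527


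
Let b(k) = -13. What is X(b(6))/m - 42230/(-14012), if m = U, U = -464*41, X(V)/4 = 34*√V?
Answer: 21115/7006 - 17*I*√13/2378 ≈ 3.0138 - 0.025776*I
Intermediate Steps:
X(V) = 136*√V (X(V) = 4*(34*√V) = 136*√V)
U = -19024
m = -19024
X(b(6))/m - 42230/(-14012) = (136*√(-13))/(-19024) - 42230/(-14012) = (136*(I*√13))*(-1/19024) - 42230*(-1/14012) = (136*I*√13)*(-1/19024) + 21115/7006 = -17*I*√13/2378 + 21115/7006 = 21115/7006 - 17*I*√13/2378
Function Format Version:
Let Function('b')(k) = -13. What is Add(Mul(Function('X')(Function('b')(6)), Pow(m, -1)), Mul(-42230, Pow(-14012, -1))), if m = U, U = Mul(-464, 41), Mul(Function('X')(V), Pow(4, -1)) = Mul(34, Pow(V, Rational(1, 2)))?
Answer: Add(Rational(21115, 7006), Mul(Rational(-17, 2378), I, Pow(13, Rational(1, 2)))) ≈ Add(3.0138, Mul(-0.025776, I))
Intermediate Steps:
Function('X')(V) = Mul(136, Pow(V, Rational(1, 2))) (Function('X')(V) = Mul(4, Mul(34, Pow(V, Rational(1, 2)))) = Mul(136, Pow(V, Rational(1, 2))))
U = -19024
m = -19024
Add(Mul(Function('X')(Function('b')(6)), Pow(m, -1)), Mul(-42230, Pow(-14012, -1))) = Add(Mul(Mul(136, Pow(-13, Rational(1, 2))), Pow(-19024, -1)), Mul(-42230, Pow(-14012, -1))) = Add(Mul(Mul(136, Mul(I, Pow(13, Rational(1, 2)))), Rational(-1, 19024)), Mul(-42230, Rational(-1, 14012))) = Add(Mul(Mul(136, I, Pow(13, Rational(1, 2))), Rational(-1, 19024)), Rational(21115, 7006)) = Add(Mul(Rational(-17, 2378), I, Pow(13, Rational(1, 2))), Rational(21115, 7006)) = Add(Rational(21115, 7006), Mul(Rational(-17, 2378), I, Pow(13, Rational(1, 2))))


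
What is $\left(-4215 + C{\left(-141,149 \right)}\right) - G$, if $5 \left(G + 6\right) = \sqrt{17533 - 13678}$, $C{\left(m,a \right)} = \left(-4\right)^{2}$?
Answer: $-4193 - \frac{\sqrt{3855}}{5} \approx -4205.4$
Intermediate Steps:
$C{\left(m,a \right)} = 16$
$G = -6 + \frac{\sqrt{3855}}{5}$ ($G = -6 + \frac{\sqrt{17533 - 13678}}{5} = -6 + \frac{\sqrt{3855}}{5} \approx 6.4177$)
$\left(-4215 + C{\left(-141,149 \right)}\right) - G = \left(-4215 + 16\right) - \left(-6 + \frac{\sqrt{3855}}{5}\right) = -4199 + \left(6 - \frac{\sqrt{3855}}{5}\right) = -4193 - \frac{\sqrt{3855}}{5}$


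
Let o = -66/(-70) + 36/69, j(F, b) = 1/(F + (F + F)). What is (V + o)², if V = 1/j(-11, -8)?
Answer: 644448996/648025 ≈ 994.48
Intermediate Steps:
j(F, b) = 1/(3*F) (j(F, b) = 1/(F + 2*F) = 1/(3*F))
o = 1179/805 (o = -66*(-1/70) + 36*(1/69) = 33/35 + 12/23 = 1179/805 ≈ 1.4646)
V = -33 (V = 1/((⅓)/(-11)) = 1/((⅓)*(-1/11)) = 1/(-1/33) = -33)
(V + o)² = (-33 + 1179/805)² = (-25386/805)² = 644448996/648025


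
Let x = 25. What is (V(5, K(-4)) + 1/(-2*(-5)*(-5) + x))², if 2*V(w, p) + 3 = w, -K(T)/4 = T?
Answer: 576/625 ≈ 0.92160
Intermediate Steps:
K(T) = -4*T
V(w, p) = -3/2 + w/2
(V(5, K(-4)) + 1/(-2*(-5)*(-5) + x))² = ((-3/2 + (½)*5) + 1/(-2*(-5)*(-5) + 25))² = ((-3/2 + 5/2) + 1/(10*(-5) + 25))² = (1 + 1/(-50 + 25))² = (1 + 1/(-25))² = (1 - 1/25)² = (24/25)² = 576/625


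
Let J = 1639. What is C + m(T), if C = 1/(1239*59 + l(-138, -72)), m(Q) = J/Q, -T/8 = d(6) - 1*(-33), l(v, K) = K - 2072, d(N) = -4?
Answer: -116298291/16462024 ≈ -7.0646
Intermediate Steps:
l(v, K) = -2072 + K
T = -232 (T = -8*(-4 - 1*(-33)) = -8*(-4 + 33) = -8*29 = -232)
m(Q) = 1639/Q
C = 1/70957 (C = 1/(1239*59 + (-2072 - 72)) = 1/(73101 - 2144) = 1/70957 ≈ 1.4093e-5)
C + m(T) = 1/70957 + 1639/(-232) = 1/70957 + 1639*(-1/232) = 1/70957 - 1639/232 = -116298291/16462024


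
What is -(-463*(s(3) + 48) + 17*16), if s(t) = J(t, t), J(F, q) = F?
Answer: 23341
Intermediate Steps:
s(t) = t
-(-463*(s(3) + 48) + 17*16) = -(-463*(3 + 48) + 17*16) = -(-463*51 + 272) = -(-23613 + 272) = -1*(-23341) = 23341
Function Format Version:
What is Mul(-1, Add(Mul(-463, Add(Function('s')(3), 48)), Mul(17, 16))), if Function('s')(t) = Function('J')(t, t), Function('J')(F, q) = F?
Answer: 23341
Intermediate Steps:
Function('s')(t) = t
Mul(-1, Add(Mul(-463, Add(Function('s')(3), 48)), Mul(17, 16))) = Mul(-1, Add(Mul(-463, Add(3, 48)), Mul(17, 16))) = Mul(-1, Add(Mul(-463, 51), 272)) = Mul(-1, Add(-23613, 272)) = Mul(-1, -23341) = 23341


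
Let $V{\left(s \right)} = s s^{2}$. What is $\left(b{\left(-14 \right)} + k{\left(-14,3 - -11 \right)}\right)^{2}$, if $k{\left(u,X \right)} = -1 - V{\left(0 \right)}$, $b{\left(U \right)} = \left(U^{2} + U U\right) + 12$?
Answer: $162409$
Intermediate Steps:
$V{\left(s \right)} = s^{3}$
$b{\left(U \right)} = 12 + 2 U^{2}$ ($b{\left(U \right)} = \left(U^{2} + U^{2}\right) + 12 = 2 U^{2} + 12 = 12 + 2 U^{2}$)
$k{\left(u,X \right)} = -1$ ($k{\left(u,X \right)} = -1 - 0^{3} = -1 - 0 = -1 + 0 = -1$)
$\left(b{\left(-14 \right)} + k{\left(-14,3 - -11 \right)}\right)^{2} = \left(\left(12 + 2 \left(-14\right)^{2}\right) - 1\right)^{2} = \left(\left(12 + 2 \cdot 196\right) - 1\right)^{2} = \left(\left(12 + 392\right) - 1\right)^{2} = \left(404 - 1\right)^{2} = 403^{2} = 162409$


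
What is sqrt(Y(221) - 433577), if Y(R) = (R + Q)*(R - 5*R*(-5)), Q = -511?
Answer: I*sqrt(2099917) ≈ 1449.1*I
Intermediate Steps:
Y(R) = 26*R*(-511 + R) (Y(R) = (R - 511)*(R - 5*R*(-5)) = (-511 + R)*(R + 25*R) = (-511 + R)*(26*R) = 26*R*(-511 + R))
sqrt(Y(221) - 433577) = sqrt(26*221*(-511 + 221) - 433577) = sqrt(26*221*(-290) - 433577) = sqrt(-1666340 - 433577) = sqrt(-2099917) = I*sqrt(2099917)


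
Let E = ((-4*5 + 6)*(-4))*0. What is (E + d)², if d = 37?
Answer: 1369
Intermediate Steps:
E = 0 (E = ((-20 + 6)*(-4))*0 = -14*(-4)*0 = 56*0 = 0)
(E + d)² = (0 + 37)² = 37² = 1369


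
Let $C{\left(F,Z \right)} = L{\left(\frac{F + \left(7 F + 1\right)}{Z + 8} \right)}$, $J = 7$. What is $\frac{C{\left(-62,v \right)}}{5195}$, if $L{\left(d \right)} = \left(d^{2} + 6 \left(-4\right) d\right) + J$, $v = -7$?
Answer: $\frac{256912}{5195} \approx 49.454$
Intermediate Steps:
$L{\left(d \right)} = 7 + d^{2} - 24 d$ ($L{\left(d \right)} = \left(d^{2} + 6 \left(-4\right) d\right) + 7 = \left(d^{2} - 24 d\right) + 7 = 7 + d^{2} - 24 d$)
$C{\left(F,Z \right)} = 7 + \frac{\left(1 + 8 F\right)^{2}}{\left(8 + Z\right)^{2}} - \frac{24 \left(1 + 8 F\right)}{8 + Z}$ ($C{\left(F,Z \right)} = 7 + \left(\frac{F + \left(7 F + 1\right)}{Z + 8}\right)^{2} - 24 \frac{F + \left(7 F + 1\right)}{Z + 8} = 7 + \left(\frac{F + \left(1 + 7 F\right)}{8 + Z}\right)^{2} - 24 \frac{F + \left(1 + 7 F\right)}{8 + Z} = 7 + \left(\frac{1 + 8 F}{8 + Z}\right)^{2} - 24 \frac{1 + 8 F}{8 + Z} = 7 + \frac{\left(1 + 8 F\right)^{2}}{\left(8 + Z\right)^{2}} - \frac{24 \left(1 + 8 F\right)}{8 + Z}$)
$\frac{C{\left(-62,v \right)}}{5195} = \frac{\frac{1}{\left(8 - 7\right)^{2}} \left(\left(1 + 8 \left(-62\right)\right)^{2} + 7 \left(8 - 7\right)^{2} - 24 \left(1 + 8 \left(-62\right)\right) \left(8 - 7\right)\right)}{5195} = 1^{-2} \left(\left(1 - 496\right)^{2} + 7 \cdot 1^{2} - 24 \left(1 - 496\right) 1\right) \frac{1}{5195} = 1 \left(\left(-495\right)^{2} + 7 \cdot 1 - \left(-11880\right) 1\right) \frac{1}{5195} = 1 \left(245025 + 7 + 11880\right) \frac{1}{5195} = 1 \cdot 256912 \cdot \frac{1}{5195} = 256912 \cdot \frac{1}{5195} = \frac{256912}{5195}$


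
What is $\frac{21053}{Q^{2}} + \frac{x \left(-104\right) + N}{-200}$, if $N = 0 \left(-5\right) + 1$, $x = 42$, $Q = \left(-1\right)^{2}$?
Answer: $\frac{4214967}{200} \approx 21075.0$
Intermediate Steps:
$Q = 1$
$N = 1$ ($N = 0 + 1 = 1$)
$\frac{21053}{Q^{2}} + \frac{x \left(-104\right) + N}{-200} = \frac{21053}{1^{2}} + \frac{42 \left(-104\right) + 1}{-200} = \frac{21053}{1} + \left(-4368 + 1\right) \left(- \frac{1}{200}\right) = 21053 \cdot 1 - - \frac{4367}{200} = 21053 + \frac{4367}{200} = \frac{4214967}{200}$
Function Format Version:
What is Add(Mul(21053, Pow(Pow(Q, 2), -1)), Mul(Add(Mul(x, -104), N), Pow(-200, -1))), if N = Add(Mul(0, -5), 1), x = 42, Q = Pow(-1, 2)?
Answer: Rational(4214967, 200) ≈ 21075.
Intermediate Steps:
Q = 1
N = 1 (N = Add(0, 1) = 1)
Add(Mul(21053, Pow(Pow(Q, 2), -1)), Mul(Add(Mul(x, -104), N), Pow(-200, -1))) = Add(Mul(21053, Pow(Pow(1, 2), -1)), Mul(Add(Mul(42, -104), 1), Pow(-200, -1))) = Add(Mul(21053, Pow(1, -1)), Mul(Add(-4368, 1), Rational(-1, 200))) = Add(Mul(21053, 1), Mul(-4367, Rational(-1, 200))) = Add(21053, Rational(4367, 200)) = Rational(4214967, 200)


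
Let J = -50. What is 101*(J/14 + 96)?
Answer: 65347/7 ≈ 9335.3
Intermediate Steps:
101*(J/14 + 96) = 101*(-50/14 + 96) = 101*(-50*1/14 + 96) = 101*(-25/7 + 96) = 101*(647/7) = 65347/7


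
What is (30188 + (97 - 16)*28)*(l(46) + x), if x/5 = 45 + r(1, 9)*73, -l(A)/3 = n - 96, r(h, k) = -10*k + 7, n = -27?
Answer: -963975656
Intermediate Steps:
r(h, k) = 7 - 10*k
l(A) = 369 (l(A) = -3*(-27 - 96) = -3*(-123) = 369)
x = -30070 (x = 5*(45 + (7 - 10*9)*73) = 5*(45 + (7 - 90)*73) = 5*(45 - 83*73) = 5*(45 - 6059) = 5*(-6014) = -30070)
(30188 + (97 - 16)*28)*(l(46) + x) = (30188 + (97 - 16)*28)*(369 - 30070) = (30188 + 81*28)*(-29701) = (30188 + 2268)*(-29701) = 32456*(-29701) = -963975656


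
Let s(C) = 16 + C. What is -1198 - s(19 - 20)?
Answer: -1213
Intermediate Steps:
-1198 - s(19 - 20) = -1198 - (16 + (19 - 20)) = -1198 - (16 - 1) = -1198 - 1*15 = -1198 - 15 = -1213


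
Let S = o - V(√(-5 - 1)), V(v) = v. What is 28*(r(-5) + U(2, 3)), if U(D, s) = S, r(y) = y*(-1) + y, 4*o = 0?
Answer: -28*I*√6 ≈ -68.586*I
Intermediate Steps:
o = 0 (o = (¼)*0 = 0)
r(y) = 0 (r(y) = -y + y = 0)
S = -I*√6 (S = 0 - √(-5 - 1) = 0 - √(-6) = 0 - I*√6 = -I*√6 ≈ -2.4495*I)
U(D, s) = -I*√6
28*(r(-5) + U(2, 3)) = 28*(0 - I*√6) = 28*(-I*√6) = -28*I*√6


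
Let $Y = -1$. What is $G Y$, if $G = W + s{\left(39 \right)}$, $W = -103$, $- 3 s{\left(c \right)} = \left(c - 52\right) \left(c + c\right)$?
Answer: $-235$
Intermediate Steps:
$s{\left(c \right)} = - \frac{2 c \left(-52 + c\right)}{3}$ ($s{\left(c \right)} = - \frac{\left(c - 52\right) \left(c + c\right)}{3} = - \frac{\left(-52 + c\right) 2 c}{3} = - \frac{2 c \left(-52 + c\right)}{3}$)
$G = 235$ ($G = -103 + \frac{2}{3} \cdot 39 \left(52 - 39\right) = -103 + \frac{2}{3} \cdot 39 \cdot 13 = -103 + 338 = 235$)
$G Y = 235 \left(-1\right) = -235$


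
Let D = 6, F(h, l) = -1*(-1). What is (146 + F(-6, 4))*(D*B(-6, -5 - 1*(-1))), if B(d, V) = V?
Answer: -3528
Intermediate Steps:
F(h, l) = 1
(146 + F(-6, 4))*(D*B(-6, -5 - 1*(-1))) = (146 + 1)*(6*(-5 - 1*(-1))) = 147*(6*(-5 + 1)) = 147*(6*(-4)) = 147*(-24) = -3528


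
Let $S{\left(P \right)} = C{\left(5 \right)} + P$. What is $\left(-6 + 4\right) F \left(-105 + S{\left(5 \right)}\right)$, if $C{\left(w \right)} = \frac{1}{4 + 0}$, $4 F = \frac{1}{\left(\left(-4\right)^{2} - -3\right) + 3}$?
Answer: $\frac{399}{176} \approx 2.267$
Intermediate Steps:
$F = \frac{1}{88}$ ($F = \frac{1}{4 \left(\left(\left(-4\right)^{2} - -3\right) + 3\right)} = \frac{1}{4 \left(\left(16 + 3\right) + 3\right)} = \frac{1}{4 \left(19 + 3\right)} = \frac{1}{4 \cdot 22} = \frac{1}{4} \cdot \frac{1}{22} = \frac{1}{88} \approx 0.011364$)
$C{\left(w \right)} = \frac{1}{4}$
$S{\left(P \right)} = \frac{1}{4} + P$
$\left(-6 + 4\right) F \left(-105 + S{\left(5 \right)}\right) = \left(-6 + 4\right) \frac{1}{88} \left(-105 + \left(\frac{1}{4} + 5\right)\right) = \left(-2\right) \frac{1}{88} \left(-105 + \frac{21}{4}\right) = \left(- \frac{1}{44}\right) \left(- \frac{399}{4}\right) = \frac{399}{176}$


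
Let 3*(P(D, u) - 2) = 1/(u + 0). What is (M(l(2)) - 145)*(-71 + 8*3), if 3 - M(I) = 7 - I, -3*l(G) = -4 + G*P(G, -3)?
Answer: 188987/27 ≈ 6999.5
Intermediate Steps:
P(D, u) = 2 + 1/(3*u) (P(D, u) = 2 + 1/(3*(u + 0)) = 2 + 1/(3*u))
l(G) = 4/3 - 17*G/27 (l(G) = -(-4 + G*(2 + (⅓)/(-3)))/3 = -(-4 + G*(2 + (⅓)*(-⅓)))/3 = -(-4 + G*(2 - ⅑))/3 = -(-4 + G*(17/9))/3 = -(-4 + 17*G/9)/3 = 4/3 - 17*G/27)
M(I) = -4 + I (M(I) = 3 - (7 - I) = 3 + (-7 + I) = -4 + I)
(M(l(2)) - 145)*(-71 + 8*3) = ((-4 + (4/3 - 17/27*2)) - 145)*(-71 + 8*3) = ((-4 + (4/3 - 34/27)) - 145)*(-71 + 24) = ((-4 + 2/27) - 145)*(-47) = (-106/27 - 145)*(-47) = -4021/27*(-47) = 188987/27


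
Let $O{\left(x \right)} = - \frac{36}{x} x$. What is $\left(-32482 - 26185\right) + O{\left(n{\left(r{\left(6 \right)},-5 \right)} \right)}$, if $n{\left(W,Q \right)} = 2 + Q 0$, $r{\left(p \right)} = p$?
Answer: $-58703$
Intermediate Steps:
$n{\left(W,Q \right)} = 2$ ($n{\left(W,Q \right)} = 2 + 0 = 2$)
$O{\left(x \right)} = -36$
$\left(-32482 - 26185\right) + O{\left(n{\left(r{\left(6 \right)},-5 \right)} \right)} = \left(-32482 - 26185\right) - 36 = -58667 - 36 = -58703$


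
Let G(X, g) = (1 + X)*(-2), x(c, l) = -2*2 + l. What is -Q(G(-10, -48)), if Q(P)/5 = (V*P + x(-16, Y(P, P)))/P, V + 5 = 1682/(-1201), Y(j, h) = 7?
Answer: 224605/7206 ≈ 31.169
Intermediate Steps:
V = -7687/1201 (V = -5 + 1682/(-1201) = -5 + 1682*(-1/1201) = -5 - 1682/1201 = -7687/1201 ≈ -6.4005)
x(c, l) = -4 + l
G(X, g) = -2 - 2*X
Q(P) = 5*(3 - 7687*P/1201)/P (Q(P) = 5*((-7687*P/1201 + (-4 + 7))/P) = 5*((-7687*P/1201 + 3)/P) = 5*((3 - 7687*P/1201)/P) = 5*(3 - 7687*P/1201)/P)
-Q(G(-10, -48)) = -(-38435/1201 + 15/(-2 - 2*(-10))) = -(-38435/1201 + 15/(-2 + 20)) = -(-38435/1201 + 15/18) = -(-38435/1201 + 15*(1/18)) = -(-38435/1201 + ⅚) = -1*(-224605/7206) = 224605/7206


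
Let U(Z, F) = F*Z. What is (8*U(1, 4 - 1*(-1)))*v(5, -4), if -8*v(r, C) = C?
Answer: 20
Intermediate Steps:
v(r, C) = -C/8
(8*U(1, 4 - 1*(-1)))*v(5, -4) = (8*((4 - 1*(-1))*1))*(-⅛*(-4)) = (8*((4 + 1)*1))*(½) = (8*(5*1))*(½) = (8*5)*(½) = 40*(½) = 20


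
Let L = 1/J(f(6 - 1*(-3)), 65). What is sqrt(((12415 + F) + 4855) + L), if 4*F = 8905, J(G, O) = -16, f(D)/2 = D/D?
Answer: sqrt(311939)/4 ≈ 139.63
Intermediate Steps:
f(D) = 2 (f(D) = 2*(D/D) = 2*1 = 2)
F = 8905/4 (F = (1/4)*8905 = 8905/4 ≈ 2226.3)
L = -1/16 (L = 1/(-16) = -1/16 ≈ -0.062500)
sqrt(((12415 + F) + 4855) + L) = sqrt(((12415 + 8905/4) + 4855) - 1/16) = sqrt((58565/4 + 4855) - 1/16) = sqrt(77985/4 - 1/16) = sqrt(311939/16) = sqrt(311939)/4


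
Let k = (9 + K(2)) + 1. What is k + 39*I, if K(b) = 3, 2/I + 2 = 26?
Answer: 65/4 ≈ 16.250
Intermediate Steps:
I = 1/12 (I = 2/(-2 + 26) = 2/24 = 2*(1/24) = 1/12 ≈ 0.083333)
k = 13 (k = (9 + 3) + 1 = 12 + 1 = 13)
k + 39*I = 13 + 39*(1/12) = 13 + 13/4 = 65/4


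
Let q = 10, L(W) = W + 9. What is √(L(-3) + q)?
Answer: 4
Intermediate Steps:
L(W) = 9 + W
√(L(-3) + q) = √((9 - 3) + 10) = √(6 + 10) = √16 = 4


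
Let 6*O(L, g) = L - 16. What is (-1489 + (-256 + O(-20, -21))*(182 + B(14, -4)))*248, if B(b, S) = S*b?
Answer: -8556248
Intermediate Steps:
O(L, g) = -8/3 + L/6 (O(L, g) = (L - 16)/6 = (-16 + L)/6 = -8/3 + L/6)
(-1489 + (-256 + O(-20, -21))*(182 + B(14, -4)))*248 = (-1489 + (-256 + (-8/3 + (⅙)*(-20)))*(182 - 4*14))*248 = (-1489 + (-256 + (-8/3 - 10/3))*(182 - 56))*248 = (-1489 + (-256 - 6)*126)*248 = (-1489 - 262*126)*248 = (-1489 - 33012)*248 = -34501*248 = -8556248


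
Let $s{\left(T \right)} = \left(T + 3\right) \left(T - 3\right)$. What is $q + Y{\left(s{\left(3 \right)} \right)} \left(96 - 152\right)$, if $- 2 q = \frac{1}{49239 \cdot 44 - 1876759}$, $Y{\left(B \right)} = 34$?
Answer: $- \frac{1103394657}{579514} \approx -1904.0$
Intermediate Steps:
$s{\left(T \right)} = \left(-3 + T\right) \left(3 + T\right)$ ($s{\left(T \right)} = \left(3 + T\right) \left(-3 + T\right) = \left(-3 + T\right) \left(3 + T\right)$)
$q = - \frac{1}{579514}$ ($q = - \frac{1}{2 \left(49239 \cdot 44 - 1876759\right)} = - \frac{1}{2 \left(2166516 - 1876759\right)} = - \frac{1}{2 \cdot 289757} = \left(- \frac{1}{2}\right) \frac{1}{289757} = - \frac{1}{579514} \approx -1.7256 \cdot 10^{-6}$)
$q + Y{\left(s{\left(3 \right)} \right)} \left(96 - 152\right) = - \frac{1}{579514} + 34 \left(96 - 152\right) = - \frac{1}{579514} + 34 \left(-56\right) = - \frac{1}{579514} - 1904 = - \frac{1103394657}{579514}$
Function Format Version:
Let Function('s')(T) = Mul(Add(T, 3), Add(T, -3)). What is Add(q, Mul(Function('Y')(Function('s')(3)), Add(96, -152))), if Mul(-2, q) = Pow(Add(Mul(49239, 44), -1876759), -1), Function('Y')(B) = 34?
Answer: Rational(-1103394657, 579514) ≈ -1904.0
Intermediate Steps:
Function('s')(T) = Mul(Add(-3, T), Add(3, T)) (Function('s')(T) = Mul(Add(3, T), Add(-3, T)) = Mul(Add(-3, T), Add(3, T)))
q = Rational(-1, 579514) (q = Mul(Rational(-1, 2), Pow(Add(Mul(49239, 44), -1876759), -1)) = Mul(Rational(-1, 2), Pow(Add(2166516, -1876759), -1)) = Mul(Rational(-1, 2), Pow(289757, -1)) = Mul(Rational(-1, 2), Rational(1, 289757)) = Rational(-1, 579514) ≈ -1.7256e-6)
Add(q, Mul(Function('Y')(Function('s')(3)), Add(96, -152))) = Add(Rational(-1, 579514), Mul(34, Add(96, -152))) = Add(Rational(-1, 579514), Mul(34, -56)) = Add(Rational(-1, 579514), -1904) = Rational(-1103394657, 579514)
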